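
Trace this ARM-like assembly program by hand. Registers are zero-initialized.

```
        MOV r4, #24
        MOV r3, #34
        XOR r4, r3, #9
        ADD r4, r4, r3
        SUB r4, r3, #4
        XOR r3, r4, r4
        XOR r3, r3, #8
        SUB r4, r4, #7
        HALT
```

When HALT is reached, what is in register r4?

23

MOV r4, #24 → r4=24
MOV r3, #34 → r3=34
XOR r4, r3, #9 → r4=34^9=43
ADD r4, r4, r3 → r4=43+34=77
SUB r4, r3, #4 → r4=34-4=30
XOR r3, r4, r4 → r3=30^30=0
XOR r3, r3, #8 → r3=0^8=8
SUB r4, r4, #7 → r4=30-7=23
halt.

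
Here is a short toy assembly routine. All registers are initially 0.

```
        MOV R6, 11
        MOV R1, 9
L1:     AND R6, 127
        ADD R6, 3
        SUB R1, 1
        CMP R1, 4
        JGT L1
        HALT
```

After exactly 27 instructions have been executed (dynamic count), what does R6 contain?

26

after MOV R6, 11: R6=11
after MOV R1, 9: R1=9
after AND R6, 127: R6=11&127=11
after ADD R6, 3: R6=11+3=14
after SUB R1, 1: R1=9-1=8
CMP R1, 4  (cmp 8,4)
JGT L1: taken
after AND R6, 127: R6=14&127=14
after ADD R6, 3: R6=14+3=17
after SUB R1, 1: R1=8-1=7
CMP R1, 4  (cmp 7,4)
JGT L1: taken
after AND R6, 127: R6=17&127=17
after ADD R6, 3: R6=17+3=20
after SUB R1, 1: R1=7-1=6
CMP R1, 4  (cmp 6,4)
JGT L1: taken
after AND R6, 127: R6=20&127=20
after ADD R6, 3: R6=20+3=23
after SUB R1, 1: R1=6-1=5
CMP R1, 4  (cmp 5,4)
JGT L1: taken
after AND R6, 127: R6=23&127=23
after ADD R6, 3: R6=23+3=26
after SUB R1, 1: R1=5-1=4
CMP R1, 4  (cmp 4,4)
JGT L1: not taken
After step 27: R6 = 26.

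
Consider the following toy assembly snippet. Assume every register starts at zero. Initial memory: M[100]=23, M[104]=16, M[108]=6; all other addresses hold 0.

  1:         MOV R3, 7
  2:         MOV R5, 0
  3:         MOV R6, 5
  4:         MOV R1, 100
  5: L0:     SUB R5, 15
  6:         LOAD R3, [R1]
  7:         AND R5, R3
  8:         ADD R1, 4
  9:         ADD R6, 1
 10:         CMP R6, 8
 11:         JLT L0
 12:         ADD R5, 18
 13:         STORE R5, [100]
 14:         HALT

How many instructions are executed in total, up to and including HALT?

28

R3=7
R5=0
R6=5
R1=100
R5=0-15=-15
R3=M[100]=23
R5=(-15)&23=17
R1=100+4=104
R6=5+1=6
CMP R6, 8  (cmp 6,8)
JLT L0: taken
R5=17-15=2
R3=M[104]=16
R5=2&16=0
R1=104+4=108
R6=6+1=7
CMP R6, 8  (cmp 7,8)
JLT L0: taken
R5=0-15=-15
R3=M[108]=6
R5=(-15)&6=0
R1=108+4=112
R6=7+1=8
CMP R6, 8  (cmp 8,8)
JLT L0: not taken
R5=0+18=18
STORE R5, [100] → M[100]=18
halt.
Total executed instructions: 28.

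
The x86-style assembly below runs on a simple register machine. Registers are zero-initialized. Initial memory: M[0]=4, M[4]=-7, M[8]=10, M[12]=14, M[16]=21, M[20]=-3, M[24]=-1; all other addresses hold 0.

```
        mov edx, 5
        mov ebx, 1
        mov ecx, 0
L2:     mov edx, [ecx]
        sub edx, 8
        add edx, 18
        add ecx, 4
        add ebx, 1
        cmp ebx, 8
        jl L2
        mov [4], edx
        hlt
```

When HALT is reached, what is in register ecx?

28

mov edx, 5 → edx=5
mov ebx, 1 → ebx=1
mov ecx, 0 → ecx=0
mov edx, [ecx] → edx=M[0]=4
sub edx, 8 → edx=4-8=-4
add edx, 18 → edx=(-4)+18=14
add ecx, 4 → ecx=0+4=4
add ebx, 1 → ebx=1+1=2
cmp ebx, 8  (cmp 2,8)
jl L2: taken
mov edx, [ecx] → edx=M[4]=-7
sub edx, 8 → edx=(-7)-8=-15
add edx, 18 → edx=(-15)+18=3
add ecx, 4 → ecx=4+4=8
add ebx, 1 → ebx=2+1=3
cmp ebx, 8  (cmp 3,8)
jl L2: taken
mov edx, [ecx] → edx=M[8]=10
sub edx, 8 → edx=10-8=2
add edx, 18 → edx=2+18=20
add ecx, 4 → ecx=8+4=12
add ebx, 1 → ebx=3+1=4
cmp ebx, 8  (cmp 4,8)
jl L2: taken
mov edx, [ecx] → edx=M[12]=14
sub edx, 8 → edx=14-8=6
add edx, 18 → edx=6+18=24
add ecx, 4 → ecx=12+4=16
add ebx, 1 → ebx=4+1=5
cmp ebx, 8  (cmp 5,8)
jl L2: taken
mov edx, [ecx] → edx=M[16]=21
sub edx, 8 → edx=21-8=13
add edx, 18 → edx=13+18=31
add ecx, 4 → ecx=16+4=20
add ebx, 1 → ebx=5+1=6
cmp ebx, 8  (cmp 6,8)
jl L2: taken
mov edx, [ecx] → edx=M[20]=-3
sub edx, 8 → edx=(-3)-8=-11
add edx, 18 → edx=(-11)+18=7
add ecx, 4 → ecx=20+4=24
add ebx, 1 → ebx=6+1=7
cmp ebx, 8  (cmp 7,8)
jl L2: taken
mov edx, [ecx] → edx=M[24]=-1
sub edx, 8 → edx=(-1)-8=-9
add edx, 18 → edx=(-9)+18=9
add ecx, 4 → ecx=24+4=28
add ebx, 1 → ebx=7+1=8
cmp ebx, 8  (cmp 8,8)
jl L2: not taken
mov [4], edx → M[4]=9
halt.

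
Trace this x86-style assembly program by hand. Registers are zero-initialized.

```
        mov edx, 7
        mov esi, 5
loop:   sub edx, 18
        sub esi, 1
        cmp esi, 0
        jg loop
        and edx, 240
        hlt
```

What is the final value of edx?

edx=7
esi=5
edx=7-18=-11
esi=5-1=4
cmp esi, 0  (cmp 4,0)
jg loop: taken
edx=(-11)-18=-29
esi=4-1=3
cmp esi, 0  (cmp 3,0)
jg loop: taken
edx=(-29)-18=-47
esi=3-1=2
cmp esi, 0  (cmp 2,0)
jg loop: taken
edx=(-47)-18=-65
esi=2-1=1
cmp esi, 0  (cmp 1,0)
jg loop: taken
edx=(-65)-18=-83
esi=1-1=0
cmp esi, 0  (cmp 0,0)
jg loop: not taken
edx=(-83)&240=160
halt.

160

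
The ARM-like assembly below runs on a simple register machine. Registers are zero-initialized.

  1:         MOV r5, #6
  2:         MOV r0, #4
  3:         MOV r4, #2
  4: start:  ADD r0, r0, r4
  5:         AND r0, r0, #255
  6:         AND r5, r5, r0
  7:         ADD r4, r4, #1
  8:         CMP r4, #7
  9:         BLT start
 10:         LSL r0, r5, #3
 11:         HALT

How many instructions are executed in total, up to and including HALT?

after MOV r5, #6: r5=6
after MOV r0, #4: r0=4
after MOV r4, #2: r4=2
after ADD r0, r0, r4: r0=4+2=6
after AND r0, r0, #255: r0=6&255=6
after AND r5, r5, r0: r5=6&6=6
after ADD r4, r4, #1: r4=2+1=3
CMP r4, #7  (cmp 3,7)
BLT start: taken
after ADD r0, r0, r4: r0=6+3=9
after AND r0, r0, #255: r0=9&255=9
after AND r5, r5, r0: r5=6&9=0
after ADD r4, r4, #1: r4=3+1=4
CMP r4, #7  (cmp 4,7)
BLT start: taken
after ADD r0, r0, r4: r0=9+4=13
after AND r0, r0, #255: r0=13&255=13
after AND r5, r5, r0: r5=0&13=0
after ADD r4, r4, #1: r4=4+1=5
CMP r4, #7  (cmp 5,7)
BLT start: taken
after ADD r0, r0, r4: r0=13+5=18
after AND r0, r0, #255: r0=18&255=18
after AND r5, r5, r0: r5=0&18=0
after ADD r4, r4, #1: r4=5+1=6
CMP r4, #7  (cmp 6,7)
BLT start: taken
after ADD r0, r0, r4: r0=18+6=24
after AND r0, r0, #255: r0=24&255=24
after AND r5, r5, r0: r5=0&24=0
after ADD r4, r4, #1: r4=6+1=7
CMP r4, #7  (cmp 7,7)
BLT start: not taken
after LSL r0, r5, #3: r0=0<<3=0
halt.
Total executed instructions: 35.

35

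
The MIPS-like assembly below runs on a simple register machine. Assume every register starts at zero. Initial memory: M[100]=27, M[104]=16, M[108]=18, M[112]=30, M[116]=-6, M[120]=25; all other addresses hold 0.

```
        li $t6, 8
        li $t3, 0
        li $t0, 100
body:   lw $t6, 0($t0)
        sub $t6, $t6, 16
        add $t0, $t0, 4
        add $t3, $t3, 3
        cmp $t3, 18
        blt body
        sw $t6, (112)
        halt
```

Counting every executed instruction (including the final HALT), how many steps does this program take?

41

after li $t6, 8: $t6=8
after li $t3, 0: $t3=0
after li $t0, 100: $t0=100
after lw $t6, 0($t0): $t6=M[100]=27
after sub $t6, $t6, 16: $t6=27-16=11
after add $t0, $t0, 4: $t0=100+4=104
after add $t3, $t3, 3: $t3=0+3=3
cmp $t3, 18  (cmp 3,18)
blt body: taken
after lw $t6, 0($t0): $t6=M[104]=16
after sub $t6, $t6, 16: $t6=16-16=0
after add $t0, $t0, 4: $t0=104+4=108
after add $t3, $t3, 3: $t3=3+3=6
cmp $t3, 18  (cmp 6,18)
blt body: taken
after lw $t6, 0($t0): $t6=M[108]=18
after sub $t6, $t6, 16: $t6=18-16=2
after add $t0, $t0, 4: $t0=108+4=112
after add $t3, $t3, 3: $t3=6+3=9
cmp $t3, 18  (cmp 9,18)
blt body: taken
after lw $t6, 0($t0): $t6=M[112]=30
after sub $t6, $t6, 16: $t6=30-16=14
after add $t0, $t0, 4: $t0=112+4=116
after add $t3, $t3, 3: $t3=9+3=12
cmp $t3, 18  (cmp 12,18)
blt body: taken
after lw $t6, 0($t0): $t6=M[116]=-6
after sub $t6, $t6, 16: $t6=(-6)-16=-22
after add $t0, $t0, 4: $t0=116+4=120
after add $t3, $t3, 3: $t3=12+3=15
cmp $t3, 18  (cmp 15,18)
blt body: taken
after lw $t6, 0($t0): $t6=M[120]=25
after sub $t6, $t6, 16: $t6=25-16=9
after add $t0, $t0, 4: $t0=120+4=124
after add $t3, $t3, 3: $t3=15+3=18
cmp $t3, 18  (cmp 18,18)
blt body: not taken
sw $t6, (112) → M[112]=9
halt.
Total executed instructions: 41.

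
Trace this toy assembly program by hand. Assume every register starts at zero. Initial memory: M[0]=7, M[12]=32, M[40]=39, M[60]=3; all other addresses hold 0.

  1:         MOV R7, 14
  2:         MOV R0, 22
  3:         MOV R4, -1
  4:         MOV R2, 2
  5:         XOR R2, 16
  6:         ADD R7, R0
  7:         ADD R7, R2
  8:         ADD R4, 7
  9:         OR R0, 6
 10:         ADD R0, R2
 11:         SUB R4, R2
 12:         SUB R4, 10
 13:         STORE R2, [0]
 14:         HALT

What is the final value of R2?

18

after MOV R7, 14: R7=14
after MOV R0, 22: R0=22
after MOV R4, -1: R4=-1
after MOV R2, 2: R2=2
after XOR R2, 16: R2=2^16=18
after ADD R7, R0: R7=14+22=36
after ADD R7, R2: R7=36+18=54
after ADD R4, 7: R4=(-1)+7=6
after OR R0, 6: R0=22|6=22
after ADD R0, R2: R0=22+18=40
after SUB R4, R2: R4=6-18=-12
after SUB R4, 10: R4=(-12)-10=-22
STORE R2, [0] → M[0]=18
halt.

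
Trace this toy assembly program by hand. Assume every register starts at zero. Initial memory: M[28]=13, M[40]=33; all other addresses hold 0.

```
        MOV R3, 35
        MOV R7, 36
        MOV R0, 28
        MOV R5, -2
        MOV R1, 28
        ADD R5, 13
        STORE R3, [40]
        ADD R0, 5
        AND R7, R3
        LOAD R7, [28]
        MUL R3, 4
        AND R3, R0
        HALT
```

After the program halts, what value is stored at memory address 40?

35

R3=35
R7=36
R0=28
R5=-2
R1=28
R5=(-2)+13=11
STORE R3, [40] → M[40]=35
R0=28+5=33
R7=36&35=32
R7=M[28]=13
R3=35*4=140
R3=140&33=0
halt.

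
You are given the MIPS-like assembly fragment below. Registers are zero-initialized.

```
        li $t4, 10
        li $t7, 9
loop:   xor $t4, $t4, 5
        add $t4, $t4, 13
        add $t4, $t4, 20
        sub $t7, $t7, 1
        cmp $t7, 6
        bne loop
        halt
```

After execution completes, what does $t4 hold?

$t4=10
$t7=9
$t4=10^5=15
$t4=15+13=28
$t4=28+20=48
$t7=9-1=8
cmp $t7, 6  (cmp 8,6)
bne loop: taken
$t4=48^5=53
$t4=53+13=66
$t4=66+20=86
$t7=8-1=7
cmp $t7, 6  (cmp 7,6)
bne loop: taken
$t4=86^5=83
$t4=83+13=96
$t4=96+20=116
$t7=7-1=6
cmp $t7, 6  (cmp 6,6)
bne loop: not taken
halt.

116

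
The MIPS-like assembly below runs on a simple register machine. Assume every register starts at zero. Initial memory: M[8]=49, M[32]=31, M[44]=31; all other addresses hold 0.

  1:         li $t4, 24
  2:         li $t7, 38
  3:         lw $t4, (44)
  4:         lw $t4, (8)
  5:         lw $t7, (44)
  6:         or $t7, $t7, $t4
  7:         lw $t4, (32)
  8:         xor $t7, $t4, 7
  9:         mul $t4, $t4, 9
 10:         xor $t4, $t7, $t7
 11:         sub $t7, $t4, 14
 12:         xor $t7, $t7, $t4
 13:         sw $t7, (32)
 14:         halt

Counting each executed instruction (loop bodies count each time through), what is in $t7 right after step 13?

after li $t4, 24: $t4=24
after li $t7, 38: $t7=38
after lw $t4, (44): $t4=M[44]=31
after lw $t4, (8): $t4=M[8]=49
after lw $t7, (44): $t7=M[44]=31
after or $t7, $t7, $t4: $t7=31|49=63
after lw $t4, (32): $t4=M[32]=31
after xor $t7, $t4, 7: $t7=31^7=24
after mul $t4, $t4, 9: $t4=31*9=279
after xor $t4, $t7, $t7: $t4=24^24=0
after sub $t7, $t4, 14: $t7=0-14=-14
after xor $t7, $t7, $t4: $t7=(-14)^0=-14
sw $t7, (32) → M[32]=-14
After step 13: $t7 = -14.

-14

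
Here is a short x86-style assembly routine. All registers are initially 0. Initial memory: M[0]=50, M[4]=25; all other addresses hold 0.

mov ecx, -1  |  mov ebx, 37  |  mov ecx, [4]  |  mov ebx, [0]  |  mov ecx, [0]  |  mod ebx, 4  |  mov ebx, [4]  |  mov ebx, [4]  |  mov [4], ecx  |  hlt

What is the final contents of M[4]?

50

mov ecx, -1 → ecx=-1
mov ebx, 37 → ebx=37
mov ecx, [4] → ecx=M[4]=25
mov ebx, [0] → ebx=M[0]=50
mov ecx, [0] → ecx=M[0]=50
mod ebx, 4 → ebx=50%4=2
mov ebx, [4] → ebx=M[4]=25
mov ebx, [4] → ebx=M[4]=25
mov [4], ecx → M[4]=50
halt.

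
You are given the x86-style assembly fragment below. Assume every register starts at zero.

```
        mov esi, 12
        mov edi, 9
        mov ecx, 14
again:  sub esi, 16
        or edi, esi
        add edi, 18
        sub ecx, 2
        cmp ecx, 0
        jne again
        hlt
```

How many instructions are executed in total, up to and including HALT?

46

mov esi, 12 → esi=12
mov edi, 9 → edi=9
mov ecx, 14 → ecx=14
sub esi, 16 → esi=12-16=-4
or edi, esi → edi=9|(-4)=-3
add edi, 18 → edi=(-3)+18=15
sub ecx, 2 → ecx=14-2=12
cmp ecx, 0  (cmp 12,0)
jne again: taken
sub esi, 16 → esi=(-4)-16=-20
or edi, esi → edi=15|(-20)=-17
add edi, 18 → edi=(-17)+18=1
sub ecx, 2 → ecx=12-2=10
cmp ecx, 0  (cmp 10,0)
jne again: taken
sub esi, 16 → esi=(-20)-16=-36
or edi, esi → edi=1|(-36)=-35
add edi, 18 → edi=(-35)+18=-17
sub ecx, 2 → ecx=10-2=8
cmp ecx, 0  (cmp 8,0)
jne again: taken
sub esi, 16 → esi=(-36)-16=-52
or edi, esi → edi=(-17)|(-52)=-17
add edi, 18 → edi=(-17)+18=1
sub ecx, 2 → ecx=8-2=6
cmp ecx, 0  (cmp 6,0)
jne again: taken
sub esi, 16 → esi=(-52)-16=-68
or edi, esi → edi=1|(-68)=-67
add edi, 18 → edi=(-67)+18=-49
sub ecx, 2 → ecx=6-2=4
cmp ecx, 0  (cmp 4,0)
jne again: taken
sub esi, 16 → esi=(-68)-16=-84
or edi, esi → edi=(-49)|(-84)=-17
add edi, 18 → edi=(-17)+18=1
sub ecx, 2 → ecx=4-2=2
cmp ecx, 0  (cmp 2,0)
jne again: taken
sub esi, 16 → esi=(-84)-16=-100
or edi, esi → edi=1|(-100)=-99
add edi, 18 → edi=(-99)+18=-81
sub ecx, 2 → ecx=2-2=0
cmp ecx, 0  (cmp 0,0)
jne again: not taken
halt.
Total executed instructions: 46.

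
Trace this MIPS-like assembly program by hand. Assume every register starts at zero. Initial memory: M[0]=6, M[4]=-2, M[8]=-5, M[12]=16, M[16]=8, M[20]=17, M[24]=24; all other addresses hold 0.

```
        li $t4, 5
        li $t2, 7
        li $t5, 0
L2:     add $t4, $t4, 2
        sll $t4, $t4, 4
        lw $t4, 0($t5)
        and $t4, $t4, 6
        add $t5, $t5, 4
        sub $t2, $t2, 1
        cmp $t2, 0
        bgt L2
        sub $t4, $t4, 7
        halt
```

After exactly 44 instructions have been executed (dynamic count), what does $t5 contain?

20

after li $t4, 5: $t4=5
after li $t2, 7: $t2=7
after li $t5, 0: $t5=0
after add $t4, $t4, 2: $t4=5+2=7
after sll $t4, $t4, 4: $t4=7<<4=112
after lw $t4, 0($t5): $t4=M[0]=6
after and $t4, $t4, 6: $t4=6&6=6
after add $t5, $t5, 4: $t5=0+4=4
after sub $t2, $t2, 1: $t2=7-1=6
cmp $t2, 0  (cmp 6,0)
bgt L2: taken
after add $t4, $t4, 2: $t4=6+2=8
after sll $t4, $t4, 4: $t4=8<<4=128
after lw $t4, 0($t5): $t4=M[4]=-2
after and $t4, $t4, 6: $t4=(-2)&6=6
after add $t5, $t5, 4: $t5=4+4=8
after sub $t2, $t2, 1: $t2=6-1=5
cmp $t2, 0  (cmp 5,0)
bgt L2: taken
after add $t4, $t4, 2: $t4=6+2=8
after sll $t4, $t4, 4: $t4=8<<4=128
after lw $t4, 0($t5): $t4=M[8]=-5
after and $t4, $t4, 6: $t4=(-5)&6=2
after add $t5, $t5, 4: $t5=8+4=12
after sub $t2, $t2, 1: $t2=5-1=4
cmp $t2, 0  (cmp 4,0)
bgt L2: taken
after add $t4, $t4, 2: $t4=2+2=4
after sll $t4, $t4, 4: $t4=4<<4=64
after lw $t4, 0($t5): $t4=M[12]=16
after and $t4, $t4, 6: $t4=16&6=0
after add $t5, $t5, 4: $t5=12+4=16
after sub $t2, $t2, 1: $t2=4-1=3
cmp $t2, 0  (cmp 3,0)
bgt L2: taken
after add $t4, $t4, 2: $t4=0+2=2
after sll $t4, $t4, 4: $t4=2<<4=32
after lw $t4, 0($t5): $t4=M[16]=8
after and $t4, $t4, 6: $t4=8&6=0
after add $t5, $t5, 4: $t5=16+4=20
after sub $t2, $t2, 1: $t2=3-1=2
cmp $t2, 0  (cmp 2,0)
bgt L2: taken
after add $t4, $t4, 2: $t4=0+2=2
After step 44: $t5 = 20.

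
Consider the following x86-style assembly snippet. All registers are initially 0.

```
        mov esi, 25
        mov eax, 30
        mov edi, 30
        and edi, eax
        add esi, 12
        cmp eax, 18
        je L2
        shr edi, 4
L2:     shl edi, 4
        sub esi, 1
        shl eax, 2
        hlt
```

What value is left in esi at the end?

esi=25
eax=30
edi=30
edi=30&30=30
esi=25+12=37
cmp eax, 18  (cmp 30,18)
je L2: not taken
edi=30>>4=1
edi=1<<4=16
esi=37-1=36
eax=30<<2=120
halt.

36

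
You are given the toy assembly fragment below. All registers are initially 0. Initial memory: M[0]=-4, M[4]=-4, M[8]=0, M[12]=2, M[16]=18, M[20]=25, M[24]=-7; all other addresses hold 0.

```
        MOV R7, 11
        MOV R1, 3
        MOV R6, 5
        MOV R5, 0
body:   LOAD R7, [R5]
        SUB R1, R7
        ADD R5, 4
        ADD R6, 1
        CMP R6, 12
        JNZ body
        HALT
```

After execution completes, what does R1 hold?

after MOV R7, 11: R7=11
after MOV R1, 3: R1=3
after MOV R6, 5: R6=5
after MOV R5, 0: R5=0
after LOAD R7, [R5]: R7=M[0]=-4
after SUB R1, R7: R1=3-(-4)=7
after ADD R5, 4: R5=0+4=4
after ADD R6, 1: R6=5+1=6
CMP R6, 12  (cmp 6,12)
JNZ body: taken
after LOAD R7, [R5]: R7=M[4]=-4
after SUB R1, R7: R1=7-(-4)=11
after ADD R5, 4: R5=4+4=8
after ADD R6, 1: R6=6+1=7
CMP R6, 12  (cmp 7,12)
JNZ body: taken
after LOAD R7, [R5]: R7=M[8]=0
after SUB R1, R7: R1=11-0=11
after ADD R5, 4: R5=8+4=12
after ADD R6, 1: R6=7+1=8
CMP R6, 12  (cmp 8,12)
JNZ body: taken
after LOAD R7, [R5]: R7=M[12]=2
after SUB R1, R7: R1=11-2=9
after ADD R5, 4: R5=12+4=16
after ADD R6, 1: R6=8+1=9
CMP R6, 12  (cmp 9,12)
JNZ body: taken
after LOAD R7, [R5]: R7=M[16]=18
after SUB R1, R7: R1=9-18=-9
after ADD R5, 4: R5=16+4=20
after ADD R6, 1: R6=9+1=10
CMP R6, 12  (cmp 10,12)
JNZ body: taken
after LOAD R7, [R5]: R7=M[20]=25
after SUB R1, R7: R1=(-9)-25=-34
after ADD R5, 4: R5=20+4=24
after ADD R6, 1: R6=10+1=11
CMP R6, 12  (cmp 11,12)
JNZ body: taken
after LOAD R7, [R5]: R7=M[24]=-7
after SUB R1, R7: R1=(-34)-(-7)=-27
after ADD R5, 4: R5=24+4=28
after ADD R6, 1: R6=11+1=12
CMP R6, 12  (cmp 12,12)
JNZ body: not taken
halt.

-27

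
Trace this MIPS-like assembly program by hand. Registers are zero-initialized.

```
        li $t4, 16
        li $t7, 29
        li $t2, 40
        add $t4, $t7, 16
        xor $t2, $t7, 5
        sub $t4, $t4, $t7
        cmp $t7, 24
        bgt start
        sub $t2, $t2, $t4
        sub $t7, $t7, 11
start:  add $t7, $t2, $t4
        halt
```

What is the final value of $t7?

$t4=16
$t7=29
$t2=40
$t4=29+16=45
$t2=29^5=24
$t4=45-29=16
cmp $t7, 24  (cmp 29,24)
bgt start: taken
$t7=24+16=40
halt.

40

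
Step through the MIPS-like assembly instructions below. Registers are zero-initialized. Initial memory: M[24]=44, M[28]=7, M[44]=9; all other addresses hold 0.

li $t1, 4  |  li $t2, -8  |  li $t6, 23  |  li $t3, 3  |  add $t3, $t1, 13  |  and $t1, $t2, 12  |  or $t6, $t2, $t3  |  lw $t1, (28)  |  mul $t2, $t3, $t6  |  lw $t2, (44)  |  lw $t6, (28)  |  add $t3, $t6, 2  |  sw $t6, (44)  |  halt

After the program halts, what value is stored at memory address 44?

7

after li $t1, 4: $t1=4
after li $t2, -8: $t2=-8
after li $t6, 23: $t6=23
after li $t3, 3: $t3=3
after add $t3, $t1, 13: $t3=4+13=17
after and $t1, $t2, 12: $t1=(-8)&12=8
after or $t6, $t2, $t3: $t6=(-8)|17=-7
after lw $t1, (28): $t1=M[28]=7
after mul $t2, $t3, $t6: $t2=17*(-7)=-119
after lw $t2, (44): $t2=M[44]=9
after lw $t6, (28): $t6=M[28]=7
after add $t3, $t6, 2: $t3=7+2=9
sw $t6, (44) → M[44]=7
halt.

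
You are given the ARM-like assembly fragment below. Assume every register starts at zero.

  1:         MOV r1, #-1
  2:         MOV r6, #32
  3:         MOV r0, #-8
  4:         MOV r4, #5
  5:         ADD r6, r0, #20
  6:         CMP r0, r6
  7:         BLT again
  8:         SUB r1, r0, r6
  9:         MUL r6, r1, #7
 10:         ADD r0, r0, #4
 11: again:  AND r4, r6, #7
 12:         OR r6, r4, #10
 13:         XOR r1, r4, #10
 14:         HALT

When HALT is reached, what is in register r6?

14

MOV r1, #-1 → r1=-1
MOV r6, #32 → r6=32
MOV r0, #-8 → r0=-8
MOV r4, #5 → r4=5
ADD r6, r0, #20 → r6=(-8)+20=12
CMP r0, r6  (cmp -8,12)
BLT again: taken
AND r4, r6, #7 → r4=12&7=4
OR r6, r4, #10 → r6=4|10=14
XOR r1, r4, #10 → r1=4^10=14
halt.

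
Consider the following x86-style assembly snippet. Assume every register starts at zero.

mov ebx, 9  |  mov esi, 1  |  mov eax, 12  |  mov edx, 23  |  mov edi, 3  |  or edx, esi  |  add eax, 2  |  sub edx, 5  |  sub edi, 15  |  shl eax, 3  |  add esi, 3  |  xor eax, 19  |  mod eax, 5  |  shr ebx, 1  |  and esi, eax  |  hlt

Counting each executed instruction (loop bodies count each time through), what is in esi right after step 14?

4

mov ebx, 9 → ebx=9
mov esi, 1 → esi=1
mov eax, 12 → eax=12
mov edx, 23 → edx=23
mov edi, 3 → edi=3
or edx, esi → edx=23|1=23
add eax, 2 → eax=12+2=14
sub edx, 5 → edx=23-5=18
sub edi, 15 → edi=3-15=-12
shl eax, 3 → eax=14<<3=112
add esi, 3 → esi=1+3=4
xor eax, 19 → eax=112^19=99
mod eax, 5 → eax=99%5=4
shr ebx, 1 → ebx=9>>1=4
After step 14: esi = 4.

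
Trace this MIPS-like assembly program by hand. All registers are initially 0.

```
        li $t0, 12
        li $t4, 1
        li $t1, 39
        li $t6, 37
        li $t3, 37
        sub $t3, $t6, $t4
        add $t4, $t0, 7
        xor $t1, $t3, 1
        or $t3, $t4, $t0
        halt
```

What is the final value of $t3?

31

li $t0, 12 → $t0=12
li $t4, 1 → $t4=1
li $t1, 39 → $t1=39
li $t6, 37 → $t6=37
li $t3, 37 → $t3=37
sub $t3, $t6, $t4 → $t3=37-1=36
add $t4, $t0, 7 → $t4=12+7=19
xor $t1, $t3, 1 → $t1=36^1=37
or $t3, $t4, $t0 → $t3=19|12=31
halt.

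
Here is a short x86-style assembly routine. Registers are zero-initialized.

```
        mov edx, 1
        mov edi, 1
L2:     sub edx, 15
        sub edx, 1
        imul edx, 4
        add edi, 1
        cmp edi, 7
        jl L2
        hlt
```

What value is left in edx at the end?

edx=1
edi=1
edx=1-15=-14
edx=(-14)-1=-15
edx=(-15)*4=-60
edi=1+1=2
cmp edi, 7  (cmp 2,7)
jl L2: taken
edx=(-60)-15=-75
edx=(-75)-1=-76
edx=(-76)*4=-304
edi=2+1=3
cmp edi, 7  (cmp 3,7)
jl L2: taken
edx=(-304)-15=-319
edx=(-319)-1=-320
edx=(-320)*4=-1280
edi=3+1=4
cmp edi, 7  (cmp 4,7)
jl L2: taken
edx=(-1280)-15=-1295
edx=(-1295)-1=-1296
edx=(-1296)*4=-5184
edi=4+1=5
cmp edi, 7  (cmp 5,7)
jl L2: taken
edx=(-5184)-15=-5199
edx=(-5199)-1=-5200
edx=(-5200)*4=-20800
edi=5+1=6
cmp edi, 7  (cmp 6,7)
jl L2: taken
edx=(-20800)-15=-20815
edx=(-20815)-1=-20816
edx=(-20816)*4=-83264
edi=6+1=7
cmp edi, 7  (cmp 7,7)
jl L2: not taken
halt.

-83264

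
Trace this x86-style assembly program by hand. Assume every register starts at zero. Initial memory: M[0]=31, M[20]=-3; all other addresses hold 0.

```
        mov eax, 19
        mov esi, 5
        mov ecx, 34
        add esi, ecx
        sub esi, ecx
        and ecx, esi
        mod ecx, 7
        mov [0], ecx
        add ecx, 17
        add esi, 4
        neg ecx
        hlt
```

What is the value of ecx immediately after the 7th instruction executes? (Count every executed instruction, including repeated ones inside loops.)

0

after mov eax, 19: eax=19
after mov esi, 5: esi=5
after mov ecx, 34: ecx=34
after add esi, ecx: esi=5+34=39
after sub esi, ecx: esi=39-34=5
after and ecx, esi: ecx=34&5=0
after mod ecx, 7: ecx=0%7=0
After step 7: ecx = 0.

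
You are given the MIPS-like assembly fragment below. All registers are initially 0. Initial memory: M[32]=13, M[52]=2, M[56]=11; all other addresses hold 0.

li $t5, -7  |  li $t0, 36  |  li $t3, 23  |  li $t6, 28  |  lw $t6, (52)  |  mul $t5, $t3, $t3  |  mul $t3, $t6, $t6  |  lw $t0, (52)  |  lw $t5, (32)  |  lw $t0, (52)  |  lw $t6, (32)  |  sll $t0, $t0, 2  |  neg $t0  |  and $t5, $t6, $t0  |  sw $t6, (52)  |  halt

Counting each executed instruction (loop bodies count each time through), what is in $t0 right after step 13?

li $t5, -7 → $t5=-7
li $t0, 36 → $t0=36
li $t3, 23 → $t3=23
li $t6, 28 → $t6=28
lw $t6, (52) → $t6=M[52]=2
mul $t5, $t3, $t3 → $t5=23*23=529
mul $t3, $t6, $t6 → $t3=2*2=4
lw $t0, (52) → $t0=M[52]=2
lw $t5, (32) → $t5=M[32]=13
lw $t0, (52) → $t0=M[52]=2
lw $t6, (32) → $t6=M[32]=13
sll $t0, $t0, 2 → $t0=2<<2=8
neg $t0 → $t0=-(8)=-8
After step 13: $t0 = -8.

-8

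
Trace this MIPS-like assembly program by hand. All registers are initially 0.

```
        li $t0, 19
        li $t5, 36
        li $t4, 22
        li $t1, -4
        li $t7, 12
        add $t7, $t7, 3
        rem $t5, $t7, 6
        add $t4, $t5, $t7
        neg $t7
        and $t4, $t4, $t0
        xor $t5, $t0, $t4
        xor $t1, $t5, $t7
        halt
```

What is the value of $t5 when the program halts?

1

after li $t0, 19: $t0=19
after li $t5, 36: $t5=36
after li $t4, 22: $t4=22
after li $t1, -4: $t1=-4
after li $t7, 12: $t7=12
after add $t7, $t7, 3: $t7=12+3=15
after rem $t5, $t7, 6: $t5=15%6=3
after add $t4, $t5, $t7: $t4=3+15=18
after neg $t7: $t7=-(15)=-15
after and $t4, $t4, $t0: $t4=18&19=18
after xor $t5, $t0, $t4: $t5=19^18=1
after xor $t1, $t5, $t7: $t1=1^(-15)=-16
halt.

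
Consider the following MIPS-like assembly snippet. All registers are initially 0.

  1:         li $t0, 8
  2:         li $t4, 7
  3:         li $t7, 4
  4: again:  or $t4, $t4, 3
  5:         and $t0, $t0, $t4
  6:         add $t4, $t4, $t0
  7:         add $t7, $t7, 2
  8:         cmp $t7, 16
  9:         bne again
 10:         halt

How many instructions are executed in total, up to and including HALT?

40

after li $t0, 8: $t0=8
after li $t4, 7: $t4=7
after li $t7, 4: $t7=4
after or $t4, $t4, 3: $t4=7|3=7
after and $t0, $t0, $t4: $t0=8&7=0
after add $t4, $t4, $t0: $t4=7+0=7
after add $t7, $t7, 2: $t7=4+2=6
cmp $t7, 16  (cmp 6,16)
bne again: taken
after or $t4, $t4, 3: $t4=7|3=7
after and $t0, $t0, $t4: $t0=0&7=0
after add $t4, $t4, $t0: $t4=7+0=7
after add $t7, $t7, 2: $t7=6+2=8
cmp $t7, 16  (cmp 8,16)
bne again: taken
after or $t4, $t4, 3: $t4=7|3=7
after and $t0, $t0, $t4: $t0=0&7=0
after add $t4, $t4, $t0: $t4=7+0=7
after add $t7, $t7, 2: $t7=8+2=10
cmp $t7, 16  (cmp 10,16)
bne again: taken
after or $t4, $t4, 3: $t4=7|3=7
after and $t0, $t0, $t4: $t0=0&7=0
after add $t4, $t4, $t0: $t4=7+0=7
after add $t7, $t7, 2: $t7=10+2=12
cmp $t7, 16  (cmp 12,16)
bne again: taken
after or $t4, $t4, 3: $t4=7|3=7
after and $t0, $t0, $t4: $t0=0&7=0
after add $t4, $t4, $t0: $t4=7+0=7
after add $t7, $t7, 2: $t7=12+2=14
cmp $t7, 16  (cmp 14,16)
bne again: taken
after or $t4, $t4, 3: $t4=7|3=7
after and $t0, $t0, $t4: $t0=0&7=0
after add $t4, $t4, $t0: $t4=7+0=7
after add $t7, $t7, 2: $t7=14+2=16
cmp $t7, 16  (cmp 16,16)
bne again: not taken
halt.
Total executed instructions: 40.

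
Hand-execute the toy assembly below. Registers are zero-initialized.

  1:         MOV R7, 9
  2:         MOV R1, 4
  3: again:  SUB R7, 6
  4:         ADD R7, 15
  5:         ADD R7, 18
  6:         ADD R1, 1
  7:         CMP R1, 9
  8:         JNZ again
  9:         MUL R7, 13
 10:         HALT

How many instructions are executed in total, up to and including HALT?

34

after MOV R7, 9: R7=9
after MOV R1, 4: R1=4
after SUB R7, 6: R7=9-6=3
after ADD R7, 15: R7=3+15=18
after ADD R7, 18: R7=18+18=36
after ADD R1, 1: R1=4+1=5
CMP R1, 9  (cmp 5,9)
JNZ again: taken
after SUB R7, 6: R7=36-6=30
after ADD R7, 15: R7=30+15=45
after ADD R7, 18: R7=45+18=63
after ADD R1, 1: R1=5+1=6
CMP R1, 9  (cmp 6,9)
JNZ again: taken
after SUB R7, 6: R7=63-6=57
after ADD R7, 15: R7=57+15=72
after ADD R7, 18: R7=72+18=90
after ADD R1, 1: R1=6+1=7
CMP R1, 9  (cmp 7,9)
JNZ again: taken
after SUB R7, 6: R7=90-6=84
after ADD R7, 15: R7=84+15=99
after ADD R7, 18: R7=99+18=117
after ADD R1, 1: R1=7+1=8
CMP R1, 9  (cmp 8,9)
JNZ again: taken
after SUB R7, 6: R7=117-6=111
after ADD R7, 15: R7=111+15=126
after ADD R7, 18: R7=126+18=144
after ADD R1, 1: R1=8+1=9
CMP R1, 9  (cmp 9,9)
JNZ again: not taken
after MUL R7, 13: R7=144*13=1872
halt.
Total executed instructions: 34.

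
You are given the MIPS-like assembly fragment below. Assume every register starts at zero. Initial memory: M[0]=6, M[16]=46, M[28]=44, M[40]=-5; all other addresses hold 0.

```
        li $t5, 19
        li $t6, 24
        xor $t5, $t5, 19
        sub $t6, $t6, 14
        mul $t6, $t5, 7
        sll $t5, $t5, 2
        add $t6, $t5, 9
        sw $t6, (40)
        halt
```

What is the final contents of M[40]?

li $t5, 19 → $t5=19
li $t6, 24 → $t6=24
xor $t5, $t5, 19 → $t5=19^19=0
sub $t6, $t6, 14 → $t6=24-14=10
mul $t6, $t5, 7 → $t6=0*7=0
sll $t5, $t5, 2 → $t5=0<<2=0
add $t6, $t5, 9 → $t6=0+9=9
sw $t6, (40) → M[40]=9
halt.

9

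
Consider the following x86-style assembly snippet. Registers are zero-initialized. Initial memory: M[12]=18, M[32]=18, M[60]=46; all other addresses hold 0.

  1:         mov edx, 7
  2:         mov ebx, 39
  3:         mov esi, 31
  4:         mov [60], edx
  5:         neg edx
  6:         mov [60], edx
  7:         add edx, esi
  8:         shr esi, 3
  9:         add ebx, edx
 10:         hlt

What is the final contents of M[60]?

-7

edx=7
ebx=39
esi=31
mov [60], edx → M[60]=7
edx=-(7)=-7
mov [60], edx → M[60]=-7
edx=(-7)+31=24
esi=31>>3=3
ebx=39+24=63
halt.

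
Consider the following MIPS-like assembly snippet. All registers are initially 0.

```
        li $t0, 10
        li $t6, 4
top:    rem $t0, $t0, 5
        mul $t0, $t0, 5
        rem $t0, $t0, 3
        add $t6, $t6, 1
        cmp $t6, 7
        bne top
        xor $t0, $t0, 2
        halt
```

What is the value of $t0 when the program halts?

li $t0, 10 → $t0=10
li $t6, 4 → $t6=4
rem $t0, $t0, 5 → $t0=10%5=0
mul $t0, $t0, 5 → $t0=0*5=0
rem $t0, $t0, 3 → $t0=0%3=0
add $t6, $t6, 1 → $t6=4+1=5
cmp $t6, 7  (cmp 5,7)
bne top: taken
rem $t0, $t0, 5 → $t0=0%5=0
mul $t0, $t0, 5 → $t0=0*5=0
rem $t0, $t0, 3 → $t0=0%3=0
add $t6, $t6, 1 → $t6=5+1=6
cmp $t6, 7  (cmp 6,7)
bne top: taken
rem $t0, $t0, 5 → $t0=0%5=0
mul $t0, $t0, 5 → $t0=0*5=0
rem $t0, $t0, 3 → $t0=0%3=0
add $t6, $t6, 1 → $t6=6+1=7
cmp $t6, 7  (cmp 7,7)
bne top: not taken
xor $t0, $t0, 2 → $t0=0^2=2
halt.

2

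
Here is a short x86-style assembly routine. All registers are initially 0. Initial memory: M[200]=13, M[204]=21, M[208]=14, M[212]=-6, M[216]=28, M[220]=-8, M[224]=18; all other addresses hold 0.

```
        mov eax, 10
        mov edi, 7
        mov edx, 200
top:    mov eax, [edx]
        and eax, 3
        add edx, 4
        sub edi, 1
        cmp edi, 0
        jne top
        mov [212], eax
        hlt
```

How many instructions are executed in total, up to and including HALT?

47

after mov eax, 10: eax=10
after mov edi, 7: edi=7
after mov edx, 200: edx=200
after mov eax, [edx]: eax=M[200]=13
after and eax, 3: eax=13&3=1
after add edx, 4: edx=200+4=204
after sub edi, 1: edi=7-1=6
cmp edi, 0  (cmp 6,0)
jne top: taken
after mov eax, [edx]: eax=M[204]=21
after and eax, 3: eax=21&3=1
after add edx, 4: edx=204+4=208
after sub edi, 1: edi=6-1=5
cmp edi, 0  (cmp 5,0)
jne top: taken
after mov eax, [edx]: eax=M[208]=14
after and eax, 3: eax=14&3=2
after add edx, 4: edx=208+4=212
after sub edi, 1: edi=5-1=4
cmp edi, 0  (cmp 4,0)
jne top: taken
after mov eax, [edx]: eax=M[212]=-6
after and eax, 3: eax=(-6)&3=2
after add edx, 4: edx=212+4=216
after sub edi, 1: edi=4-1=3
cmp edi, 0  (cmp 3,0)
jne top: taken
after mov eax, [edx]: eax=M[216]=28
after and eax, 3: eax=28&3=0
after add edx, 4: edx=216+4=220
after sub edi, 1: edi=3-1=2
cmp edi, 0  (cmp 2,0)
jne top: taken
after mov eax, [edx]: eax=M[220]=-8
after and eax, 3: eax=(-8)&3=0
after add edx, 4: edx=220+4=224
after sub edi, 1: edi=2-1=1
cmp edi, 0  (cmp 1,0)
jne top: taken
after mov eax, [edx]: eax=M[224]=18
after and eax, 3: eax=18&3=2
after add edx, 4: edx=224+4=228
after sub edi, 1: edi=1-1=0
cmp edi, 0  (cmp 0,0)
jne top: not taken
mov [212], eax → M[212]=2
halt.
Total executed instructions: 47.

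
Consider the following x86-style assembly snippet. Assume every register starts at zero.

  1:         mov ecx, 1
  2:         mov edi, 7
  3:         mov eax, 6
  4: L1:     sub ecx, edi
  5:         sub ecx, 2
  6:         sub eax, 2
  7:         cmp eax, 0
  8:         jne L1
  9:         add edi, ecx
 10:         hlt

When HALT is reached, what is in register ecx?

-26

ecx=1
edi=7
eax=6
ecx=1-7=-6
ecx=(-6)-2=-8
eax=6-2=4
cmp eax, 0  (cmp 4,0)
jne L1: taken
ecx=(-8)-7=-15
ecx=(-15)-2=-17
eax=4-2=2
cmp eax, 0  (cmp 2,0)
jne L1: taken
ecx=(-17)-7=-24
ecx=(-24)-2=-26
eax=2-2=0
cmp eax, 0  (cmp 0,0)
jne L1: not taken
edi=7+(-26)=-19
halt.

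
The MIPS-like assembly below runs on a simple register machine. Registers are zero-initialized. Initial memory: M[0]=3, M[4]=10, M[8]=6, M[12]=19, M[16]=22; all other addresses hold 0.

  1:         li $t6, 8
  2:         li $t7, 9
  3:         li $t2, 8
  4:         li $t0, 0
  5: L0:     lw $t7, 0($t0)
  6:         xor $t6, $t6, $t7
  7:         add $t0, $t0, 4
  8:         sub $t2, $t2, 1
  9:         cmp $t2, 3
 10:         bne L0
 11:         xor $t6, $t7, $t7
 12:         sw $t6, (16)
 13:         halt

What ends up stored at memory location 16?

after li $t6, 8: $t6=8
after li $t7, 9: $t7=9
after li $t2, 8: $t2=8
after li $t0, 0: $t0=0
after lw $t7, 0($t0): $t7=M[0]=3
after xor $t6, $t6, $t7: $t6=8^3=11
after add $t0, $t0, 4: $t0=0+4=4
after sub $t2, $t2, 1: $t2=8-1=7
cmp $t2, 3  (cmp 7,3)
bne L0: taken
after lw $t7, 0($t0): $t7=M[4]=10
after xor $t6, $t6, $t7: $t6=11^10=1
after add $t0, $t0, 4: $t0=4+4=8
after sub $t2, $t2, 1: $t2=7-1=6
cmp $t2, 3  (cmp 6,3)
bne L0: taken
after lw $t7, 0($t0): $t7=M[8]=6
after xor $t6, $t6, $t7: $t6=1^6=7
after add $t0, $t0, 4: $t0=8+4=12
after sub $t2, $t2, 1: $t2=6-1=5
cmp $t2, 3  (cmp 5,3)
bne L0: taken
after lw $t7, 0($t0): $t7=M[12]=19
after xor $t6, $t6, $t7: $t6=7^19=20
after add $t0, $t0, 4: $t0=12+4=16
after sub $t2, $t2, 1: $t2=5-1=4
cmp $t2, 3  (cmp 4,3)
bne L0: taken
after lw $t7, 0($t0): $t7=M[16]=22
after xor $t6, $t6, $t7: $t6=20^22=2
after add $t0, $t0, 4: $t0=16+4=20
after sub $t2, $t2, 1: $t2=4-1=3
cmp $t2, 3  (cmp 3,3)
bne L0: not taken
after xor $t6, $t7, $t7: $t6=22^22=0
sw $t6, (16) → M[16]=0
halt.

0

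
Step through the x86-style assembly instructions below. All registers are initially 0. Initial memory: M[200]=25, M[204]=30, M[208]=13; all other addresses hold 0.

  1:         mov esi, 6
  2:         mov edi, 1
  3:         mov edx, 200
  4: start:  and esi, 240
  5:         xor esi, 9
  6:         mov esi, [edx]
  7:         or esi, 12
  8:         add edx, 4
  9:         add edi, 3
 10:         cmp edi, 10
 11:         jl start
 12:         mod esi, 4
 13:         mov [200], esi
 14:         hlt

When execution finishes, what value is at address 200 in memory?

1

mov esi, 6 → esi=6
mov edi, 1 → edi=1
mov edx, 200 → edx=200
and esi, 240 → esi=6&240=0
xor esi, 9 → esi=0^9=9
mov esi, [edx] → esi=M[200]=25
or esi, 12 → esi=25|12=29
add edx, 4 → edx=200+4=204
add edi, 3 → edi=1+3=4
cmp edi, 10  (cmp 4,10)
jl start: taken
and esi, 240 → esi=29&240=16
xor esi, 9 → esi=16^9=25
mov esi, [edx] → esi=M[204]=30
or esi, 12 → esi=30|12=30
add edx, 4 → edx=204+4=208
add edi, 3 → edi=4+3=7
cmp edi, 10  (cmp 7,10)
jl start: taken
and esi, 240 → esi=30&240=16
xor esi, 9 → esi=16^9=25
mov esi, [edx] → esi=M[208]=13
or esi, 12 → esi=13|12=13
add edx, 4 → edx=208+4=212
add edi, 3 → edi=7+3=10
cmp edi, 10  (cmp 10,10)
jl start: not taken
mod esi, 4 → esi=13%4=1
mov [200], esi → M[200]=1
halt.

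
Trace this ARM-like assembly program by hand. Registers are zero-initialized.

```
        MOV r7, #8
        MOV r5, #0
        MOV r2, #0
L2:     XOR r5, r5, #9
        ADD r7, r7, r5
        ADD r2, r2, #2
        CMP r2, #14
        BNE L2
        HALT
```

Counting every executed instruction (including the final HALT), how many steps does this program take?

39

r7=8
r5=0
r2=0
r5=0^9=9
r7=8+9=17
r2=0+2=2
CMP r2, #14  (cmp 2,14)
BNE L2: taken
r5=9^9=0
r7=17+0=17
r2=2+2=4
CMP r2, #14  (cmp 4,14)
BNE L2: taken
r5=0^9=9
r7=17+9=26
r2=4+2=6
CMP r2, #14  (cmp 6,14)
BNE L2: taken
r5=9^9=0
r7=26+0=26
r2=6+2=8
CMP r2, #14  (cmp 8,14)
BNE L2: taken
r5=0^9=9
r7=26+9=35
r2=8+2=10
CMP r2, #14  (cmp 10,14)
BNE L2: taken
r5=9^9=0
r7=35+0=35
r2=10+2=12
CMP r2, #14  (cmp 12,14)
BNE L2: taken
r5=0^9=9
r7=35+9=44
r2=12+2=14
CMP r2, #14  (cmp 14,14)
BNE L2: not taken
halt.
Total executed instructions: 39.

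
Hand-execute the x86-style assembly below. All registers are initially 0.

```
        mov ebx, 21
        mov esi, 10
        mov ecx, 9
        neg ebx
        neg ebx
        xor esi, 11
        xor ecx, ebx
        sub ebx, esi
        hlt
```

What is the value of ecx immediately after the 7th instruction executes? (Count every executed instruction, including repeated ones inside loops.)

mov ebx, 21 → ebx=21
mov esi, 10 → esi=10
mov ecx, 9 → ecx=9
neg ebx → ebx=-(21)=-21
neg ebx → ebx=-(-21)=21
xor esi, 11 → esi=10^11=1
xor ecx, ebx → ecx=9^21=28
After step 7: ecx = 28.

28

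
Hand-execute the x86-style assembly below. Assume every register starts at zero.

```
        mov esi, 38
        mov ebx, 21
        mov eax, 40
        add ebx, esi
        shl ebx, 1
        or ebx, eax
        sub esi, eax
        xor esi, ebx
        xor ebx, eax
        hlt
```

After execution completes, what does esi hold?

-128

esi=38
ebx=21
eax=40
ebx=21+38=59
ebx=59<<1=118
ebx=118|40=126
esi=38-40=-2
esi=(-2)^126=-128
ebx=126^40=86
halt.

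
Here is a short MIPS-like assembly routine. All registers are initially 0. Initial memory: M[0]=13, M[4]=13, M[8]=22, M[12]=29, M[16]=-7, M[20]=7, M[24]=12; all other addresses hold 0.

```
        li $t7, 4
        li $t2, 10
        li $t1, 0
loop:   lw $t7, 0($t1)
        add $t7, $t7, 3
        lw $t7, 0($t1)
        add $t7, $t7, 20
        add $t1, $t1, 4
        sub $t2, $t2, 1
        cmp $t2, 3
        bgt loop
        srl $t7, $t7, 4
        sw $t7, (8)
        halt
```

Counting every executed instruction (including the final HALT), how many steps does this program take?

62

$t7=4
$t2=10
$t1=0
$t7=M[0]=13
$t7=13+3=16
$t7=M[0]=13
$t7=13+20=33
$t1=0+4=4
$t2=10-1=9
cmp $t2, 3  (cmp 9,3)
bgt loop: taken
$t7=M[4]=13
$t7=13+3=16
$t7=M[4]=13
$t7=13+20=33
$t1=4+4=8
$t2=9-1=8
cmp $t2, 3  (cmp 8,3)
bgt loop: taken
$t7=M[8]=22
$t7=22+3=25
$t7=M[8]=22
$t7=22+20=42
$t1=8+4=12
$t2=8-1=7
cmp $t2, 3  (cmp 7,3)
bgt loop: taken
$t7=M[12]=29
$t7=29+3=32
$t7=M[12]=29
$t7=29+20=49
$t1=12+4=16
$t2=7-1=6
cmp $t2, 3  (cmp 6,3)
bgt loop: taken
$t7=M[16]=-7
$t7=(-7)+3=-4
$t7=M[16]=-7
$t7=(-7)+20=13
$t1=16+4=20
$t2=6-1=5
cmp $t2, 3  (cmp 5,3)
bgt loop: taken
$t7=M[20]=7
$t7=7+3=10
$t7=M[20]=7
$t7=7+20=27
$t1=20+4=24
$t2=5-1=4
cmp $t2, 3  (cmp 4,3)
bgt loop: taken
$t7=M[24]=12
$t7=12+3=15
$t7=M[24]=12
$t7=12+20=32
$t1=24+4=28
$t2=4-1=3
cmp $t2, 3  (cmp 3,3)
bgt loop: not taken
$t7=32>>4=2
sw $t7, (8) → M[8]=2
halt.
Total executed instructions: 62.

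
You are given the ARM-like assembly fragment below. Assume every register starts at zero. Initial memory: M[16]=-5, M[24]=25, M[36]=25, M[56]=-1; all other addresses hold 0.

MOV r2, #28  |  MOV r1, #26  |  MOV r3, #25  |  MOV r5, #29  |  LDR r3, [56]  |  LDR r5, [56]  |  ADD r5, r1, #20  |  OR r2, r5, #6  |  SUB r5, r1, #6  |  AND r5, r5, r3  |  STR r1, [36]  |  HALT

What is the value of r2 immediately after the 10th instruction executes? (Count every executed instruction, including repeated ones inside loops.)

46

after MOV r2, #28: r2=28
after MOV r1, #26: r1=26
after MOV r3, #25: r3=25
after MOV r5, #29: r5=29
after LDR r3, [56]: r3=M[56]=-1
after LDR r5, [56]: r5=M[56]=-1
after ADD r5, r1, #20: r5=26+20=46
after OR r2, r5, #6: r2=46|6=46
after SUB r5, r1, #6: r5=26-6=20
after AND r5, r5, r3: r5=20&(-1)=20
After step 10: r2 = 46.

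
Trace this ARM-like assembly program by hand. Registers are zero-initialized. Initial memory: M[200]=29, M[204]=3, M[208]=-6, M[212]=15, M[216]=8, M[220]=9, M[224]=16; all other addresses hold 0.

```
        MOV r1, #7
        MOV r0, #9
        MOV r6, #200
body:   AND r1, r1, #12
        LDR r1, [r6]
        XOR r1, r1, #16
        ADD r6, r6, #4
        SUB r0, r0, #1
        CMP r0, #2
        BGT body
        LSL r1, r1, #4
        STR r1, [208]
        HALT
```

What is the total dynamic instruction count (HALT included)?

55

r1=7
r0=9
r6=200
r1=7&12=4
r1=M[200]=29
r1=29^16=13
r6=200+4=204
r0=9-1=8
CMP r0, #2  (cmp 8,2)
BGT body: taken
r1=13&12=12
r1=M[204]=3
r1=3^16=19
r6=204+4=208
r0=8-1=7
CMP r0, #2  (cmp 7,2)
BGT body: taken
r1=19&12=0
r1=M[208]=-6
r1=(-6)^16=-22
r6=208+4=212
r0=7-1=6
CMP r0, #2  (cmp 6,2)
BGT body: taken
r1=(-22)&12=8
r1=M[212]=15
r1=15^16=31
r6=212+4=216
r0=6-1=5
CMP r0, #2  (cmp 5,2)
BGT body: taken
r1=31&12=12
r1=M[216]=8
r1=8^16=24
r6=216+4=220
r0=5-1=4
CMP r0, #2  (cmp 4,2)
BGT body: taken
r1=24&12=8
r1=M[220]=9
r1=9^16=25
r6=220+4=224
r0=4-1=3
CMP r0, #2  (cmp 3,2)
BGT body: taken
r1=25&12=8
r1=M[224]=16
r1=16^16=0
r6=224+4=228
r0=3-1=2
CMP r0, #2  (cmp 2,2)
BGT body: not taken
r1=0<<4=0
STR r1, [208] → M[208]=0
halt.
Total executed instructions: 55.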